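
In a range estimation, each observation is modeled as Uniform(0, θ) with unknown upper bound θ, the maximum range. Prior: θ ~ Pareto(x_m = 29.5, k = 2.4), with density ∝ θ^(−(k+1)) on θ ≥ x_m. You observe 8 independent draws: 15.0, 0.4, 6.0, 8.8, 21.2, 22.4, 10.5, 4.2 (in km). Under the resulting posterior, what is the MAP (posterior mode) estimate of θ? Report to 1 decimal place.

29.5

A Pareto(scale x_m, shape k) prior on the upper bound θ of Uniform(0, θ) is conjugate: posterior is Pareto(max(x_m, max xᵢ), k + n).
Sample maximum = 22.4; prior scale x_m = 29.5 → posterior scale = max = 29.5.
Posterior shape = 2.4 + 8 = 10.4.
The Pareto density is decreasing on [x_m, ∞), so the mode is x_m = 29.5.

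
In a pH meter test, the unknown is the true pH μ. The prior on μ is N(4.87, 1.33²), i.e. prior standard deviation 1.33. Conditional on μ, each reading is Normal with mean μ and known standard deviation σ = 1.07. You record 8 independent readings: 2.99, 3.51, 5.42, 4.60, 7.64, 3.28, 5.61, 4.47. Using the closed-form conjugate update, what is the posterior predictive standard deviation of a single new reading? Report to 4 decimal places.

For Normal data with known variance σ², a Normal(μ₀, σ₀²) prior on μ is conjugate. Posterior precision = 1/σ₀² + n/σ²; posterior mean is the precision-weighted average of μ₀ and x̄.
σ₀² = 1.33² = 1.7689, σ² = 1.07² = 1.1449; σ² + n·σ₀² = 1.1449 + 8·1.7689 = 15.2961.
Posterior precision = 1/σ₀² + n/σ² = 1/1.7689 + 8/1.1449 = (σ² + n·σ₀²)/(σ₀²σ²) = 15.2961/(1.7689·1.1449); posterior variance σₙ² = σ₀²σ²/(σ² + n·σ₀²) = 1.7689·1.1449/15.2961 = 0.132401.
Predictive variance for one new observation = σₙ² + σ² = 1.7689·1.1449/15.2961 + 1.1449 = σ²·(σ₀² + 15.2961)/15.2961 = 1.1449·17.065/15.2961 = 1.277301; SD = √(1.1449·17.065/15.2961) = 1.1302.

1.1302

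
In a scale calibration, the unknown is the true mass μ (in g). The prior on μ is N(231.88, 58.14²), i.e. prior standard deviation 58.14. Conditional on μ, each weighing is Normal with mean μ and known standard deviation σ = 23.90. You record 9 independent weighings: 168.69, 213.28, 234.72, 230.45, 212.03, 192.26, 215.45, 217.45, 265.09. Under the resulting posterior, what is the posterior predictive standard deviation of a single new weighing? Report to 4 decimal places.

25.1696

For Normal data with known variance σ², a Normal(μ₀, σ₀²) prior on μ is conjugate. Posterior precision = 1/σ₀² + n/σ²; posterior mean is the precision-weighted average of μ₀ and x̄.
σ₀² = 58.14² = 3380.2596, σ² = 23.90² = 571.21; σ² + n·σ₀² = 571.21 + 9·3380.2596 = 30993.5464.
Posterior precision = 1/σ₀² + n/σ² = 1/3380.2596 + 9/571.21 = (σ² + n·σ₀²)/(σ₀²σ²) = 30993.5464/(3380.2596·571.21); posterior variance σₙ² = σ₀²σ²/(σ² + n·σ₀²) = 3380.2596·571.21/30993.5464 = 62.298069.
Predictive variance for one new observation = σₙ² + σ² = 3380.2596·571.21/30993.5464 + 571.21 = σ²·(σ₀² + 30993.5464)/30993.5464 = 571.21·34373.806/30993.5464 = 633.508069; SD = √(571.21·34373.806/30993.5464) = 25.1696.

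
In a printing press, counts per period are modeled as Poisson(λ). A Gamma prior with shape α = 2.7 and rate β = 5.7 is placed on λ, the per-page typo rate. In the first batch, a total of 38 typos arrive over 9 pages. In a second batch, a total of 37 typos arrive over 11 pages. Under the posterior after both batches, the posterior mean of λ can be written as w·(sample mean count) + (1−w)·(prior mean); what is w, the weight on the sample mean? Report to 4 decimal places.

0.7782

With a Gamma(shape α, rate β) prior, the Poisson likelihood is conjugate: the posterior is Gamma(α + ΣXᵢ, β + n).
Total number of pages: n = 9 + 11 = 20.
Posterior mean = (α₀+S)/(β₀+n) = [n/(β₀+n)]·(S/n) + [β₀/(β₀+n)]·(α₀/β₀), so only n and β₀ enter the weight.
Weight on data w = n/(β₀+n) = 20/(5.7+20) = 20/25.7 = 0.7782.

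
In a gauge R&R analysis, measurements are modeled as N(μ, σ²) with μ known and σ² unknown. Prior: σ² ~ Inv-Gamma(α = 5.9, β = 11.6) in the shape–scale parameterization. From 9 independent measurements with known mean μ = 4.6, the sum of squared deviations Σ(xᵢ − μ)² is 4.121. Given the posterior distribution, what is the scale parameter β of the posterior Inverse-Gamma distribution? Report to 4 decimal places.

With known mean μ and an Inverse-Gamma(α, β) prior on σ², the Normal likelihood is conjugate: posterior is Inv-Gamma(α + n/2, β + Σ(xᵢ−μ)²/2).
Posterior: Inv-Gamma(5.9 + 9/2, 11.6 + 4.121/2) = Inv-Gamma(10.40, 13.6605).
Posterior β = 13.6605.

13.6605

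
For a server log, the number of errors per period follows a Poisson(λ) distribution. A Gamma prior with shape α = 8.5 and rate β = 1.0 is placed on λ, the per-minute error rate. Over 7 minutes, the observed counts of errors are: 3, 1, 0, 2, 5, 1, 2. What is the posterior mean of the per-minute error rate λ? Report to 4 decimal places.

With a Gamma(shape α, rate β) prior, the Poisson likelihood is conjugate: the posterior is Gamma(α + ΣXᵢ, β + n).
Sum of counts S = 14 over n = 7 minutes.
Posterior: Gamma(α+S, β+n) = Gamma(8.5+14, 1.0+7) = Gamma(22.5, 8.0).
Posterior mean = α/β = 22.5/8.0 = 2.8125.

2.8125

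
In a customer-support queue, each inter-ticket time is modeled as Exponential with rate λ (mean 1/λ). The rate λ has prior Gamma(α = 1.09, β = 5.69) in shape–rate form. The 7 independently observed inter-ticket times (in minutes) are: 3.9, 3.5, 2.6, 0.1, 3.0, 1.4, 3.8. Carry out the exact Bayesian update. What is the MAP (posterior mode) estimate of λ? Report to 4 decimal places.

0.2955

With a Gamma(shape α, rate β) prior on the exponential rate λ, the posterior after n observations with total T = Σxᵢ is Gamma(α+n, β+T).
Sum of observations T = 18.3 minutes; n = 7.
Posterior: Gamma(1.09+7, 5.69+18.3) = Gamma(8.09, 23.99).
Mode = (α−1)/β = 0.2955.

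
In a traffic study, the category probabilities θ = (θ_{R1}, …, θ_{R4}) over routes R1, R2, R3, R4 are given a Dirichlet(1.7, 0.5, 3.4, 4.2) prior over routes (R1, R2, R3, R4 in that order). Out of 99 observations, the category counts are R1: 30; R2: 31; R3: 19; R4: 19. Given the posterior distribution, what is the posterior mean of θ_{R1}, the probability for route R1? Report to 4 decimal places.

0.2914

The Dirichlet prior is conjugate to the Multinomial likelihood: each posterior αⱼ = prior αⱼ + observed count nⱼ.
Posterior concentration: (31.7, 31.5, 22.4, 23.2), total = 108.8.
E[θ_{R1}|data] = α_{R1}/Σα = 31.7/108.8 = 0.2914.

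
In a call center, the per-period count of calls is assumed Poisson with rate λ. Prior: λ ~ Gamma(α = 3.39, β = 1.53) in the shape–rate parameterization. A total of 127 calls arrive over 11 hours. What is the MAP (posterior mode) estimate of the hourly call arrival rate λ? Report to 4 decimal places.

10.3264

With a Gamma(shape α, rate β) prior, the Poisson likelihood is conjugate: the posterior is Gamma(α + ΣXᵢ, β + n).
Posterior: Gamma(α+S, β+n) = Gamma(3.39+127, 1.53+11) = Gamma(130.39, 12.53).
Mode of Gamma(α,β) for α≥1 is (α−1)/β = 129.39/12.53 = 10.3264.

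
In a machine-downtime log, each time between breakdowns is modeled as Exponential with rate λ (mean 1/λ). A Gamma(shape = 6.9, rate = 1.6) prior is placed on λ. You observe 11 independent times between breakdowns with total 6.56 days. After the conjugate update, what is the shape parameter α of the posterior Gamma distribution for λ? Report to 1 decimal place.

With a Gamma(shape α, rate β) prior on the exponential rate λ, the posterior after n observations with total T = Σxᵢ is Gamma(α+n, β+T).
Posterior: Gamma(6.9+11, 1.6+6.56) = Gamma(17.9, 8.16).
Posterior α = 17.9.

17.9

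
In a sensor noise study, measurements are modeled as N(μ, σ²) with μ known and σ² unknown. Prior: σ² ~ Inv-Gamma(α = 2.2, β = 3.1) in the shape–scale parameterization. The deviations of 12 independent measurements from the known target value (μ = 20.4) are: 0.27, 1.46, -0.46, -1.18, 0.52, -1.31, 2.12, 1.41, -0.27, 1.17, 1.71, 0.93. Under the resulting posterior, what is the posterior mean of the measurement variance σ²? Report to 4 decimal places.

1.6464

With known mean μ and an Inverse-Gamma(α, β) prior on σ², the Normal likelihood is conjugate: posterior is Inv-Gamma(α + n/2, β + Σ(xᵢ−μ)²/2).
Σ(xᵢ−μ)² = (0.27)² + (1.46)² + (-0.46)² + (-1.18)² + (0.52)² + (-1.31)² + (2.12)² + (1.41)² + (-0.27)² + (1.17)² + (1.71)² + (0.93)² = 17.5083.
Posterior: Inv-Gamma(2.2 + 12/2, 3.1 + 17.5083/2) = Inv-Gamma(8.20, 11.85415).
E[σ²|data] = β/(α−1) = 11.85415/7.20 = 1.6464.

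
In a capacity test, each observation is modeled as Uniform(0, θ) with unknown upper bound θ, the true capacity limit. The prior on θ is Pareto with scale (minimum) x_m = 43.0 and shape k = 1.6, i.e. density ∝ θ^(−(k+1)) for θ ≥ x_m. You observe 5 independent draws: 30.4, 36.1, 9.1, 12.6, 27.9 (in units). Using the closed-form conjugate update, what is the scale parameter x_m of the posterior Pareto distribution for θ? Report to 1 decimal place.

A Pareto(scale x_m, shape k) prior on the upper bound θ of Uniform(0, θ) is conjugate: posterior is Pareto(max(x_m, max xᵢ), k + n).
Sample maximum = 36.1; prior scale x_m = 43.0 → posterior scale = max = 43.0.
Posterior shape = 1.6 + 5 = 6.6.
Posterior scale x_m = 43.0.

43.0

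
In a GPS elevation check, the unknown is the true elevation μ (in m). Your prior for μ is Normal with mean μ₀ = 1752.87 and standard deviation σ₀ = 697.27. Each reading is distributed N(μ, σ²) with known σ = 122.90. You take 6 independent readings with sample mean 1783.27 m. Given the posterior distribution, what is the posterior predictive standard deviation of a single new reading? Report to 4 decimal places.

For Normal data with known variance σ², a Normal(μ₀, σ₀²) prior on μ is conjugate. Posterior precision = 1/σ₀² + n/σ²; posterior mean is the precision-weighted average of μ₀ and x̄.
σ₀² = 697.27² = 486185.4529, σ² = 122.90² = 15104.41; σ² + n·σ₀² = 15104.41 + 6·486185.4529 = 2932217.1274.
Posterior precision = 1/σ₀² + n/σ² = 1/486185.4529 + 6/15104.41 = (σ² + n·σ₀²)/(σ₀²σ²) = 2932217.1274/(486185.4529·15104.41); posterior variance σₙ² = σ₀²σ²/(σ² + n·σ₀²) = 486185.4529·15104.41/2932217.1274 = 2504.434050.
Predictive variance for one new observation = σₙ² + σ² = 486185.4529·15104.41/2932217.1274 + 15104.41 = σ²·(σ₀² + 2932217.1274)/2932217.1274 = 15104.41·3418402.5803/2932217.1274 = 17608.844050; SD = √(15104.41·3418402.5803/2932217.1274) = 132.6983.

132.6983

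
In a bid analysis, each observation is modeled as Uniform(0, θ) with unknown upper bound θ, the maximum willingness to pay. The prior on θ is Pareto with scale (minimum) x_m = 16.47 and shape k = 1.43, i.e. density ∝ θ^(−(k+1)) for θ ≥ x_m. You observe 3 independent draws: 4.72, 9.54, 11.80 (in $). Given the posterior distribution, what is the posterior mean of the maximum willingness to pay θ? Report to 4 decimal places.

21.2717

A Pareto(scale x_m, shape k) prior on the upper bound θ of Uniform(0, θ) is conjugate: posterior is Pareto(max(x_m, max xᵢ), k + n).
Sample maximum = 11.80; prior scale x_m = 16.47 → posterior scale = max = 16.47.
Posterior shape = 1.43 + 3 = 4.43.
E[θ|data] = k·x_m/(k−1) = 4.43·16.47/3.43 = 21.2717.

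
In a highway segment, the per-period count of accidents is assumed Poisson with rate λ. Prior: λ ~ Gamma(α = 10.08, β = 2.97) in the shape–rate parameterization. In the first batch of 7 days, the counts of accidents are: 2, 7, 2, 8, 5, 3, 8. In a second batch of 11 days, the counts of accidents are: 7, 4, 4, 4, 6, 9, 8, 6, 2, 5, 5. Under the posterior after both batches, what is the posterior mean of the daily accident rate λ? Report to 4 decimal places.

With a Gamma(shape α, rate β) prior, the Poisson likelihood is conjugate: the posterior is Gamma(α + ΣXᵢ, β + n).
Batch 1: sum of counts S = 35 over n = 7 days.
After batch 1: Gamma(α+S, β+n) = Gamma(10.08+35, 2.97+7) = Gamma(45.08, 9.97).
Batch 2: sum of counts S = 60 over n = 11 days.
After batch 2: Gamma(α+S, β+n) = Gamma(45.08+60, 9.97+11) = Gamma(105.08, 20.97).
Posterior mean = α/β = 105.08/20.97 = 5.0110.

5.0110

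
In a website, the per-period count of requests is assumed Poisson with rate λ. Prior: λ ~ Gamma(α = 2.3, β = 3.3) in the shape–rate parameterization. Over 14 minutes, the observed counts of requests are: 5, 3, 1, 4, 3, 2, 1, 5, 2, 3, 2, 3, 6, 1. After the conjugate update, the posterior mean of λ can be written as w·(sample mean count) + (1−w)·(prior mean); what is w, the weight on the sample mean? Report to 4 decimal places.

0.8092

With a Gamma(shape α, rate β) prior, the Poisson likelihood is conjugate: the posterior is Gamma(α + ΣXᵢ, β + n).
Posterior mean = (α₀+S)/(β₀+n) = [n/(β₀+n)]·(S/n) + [β₀/(β₀+n)]·(α₀/β₀), so only n and β₀ enter the weight.
Weight on data w = n/(β₀+n) = 14/(3.3+14) = 14/17.3 = 0.8092.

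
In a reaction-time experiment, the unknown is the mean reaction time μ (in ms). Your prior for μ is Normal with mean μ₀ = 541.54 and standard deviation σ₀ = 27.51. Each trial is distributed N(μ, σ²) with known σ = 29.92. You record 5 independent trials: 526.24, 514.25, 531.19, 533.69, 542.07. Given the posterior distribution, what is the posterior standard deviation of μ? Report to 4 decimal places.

12.0328

For Normal data with known variance σ², a Normal(μ₀, σ₀²) prior on μ is conjugate. Posterior precision = 1/σ₀² + n/σ²; posterior mean is the precision-weighted average of μ₀ and x̄.
σ₀² = 27.51² = 756.8001, σ² = 29.92² = 895.2064; σ² + n·σ₀² = 895.2064 + 5·756.8001 = 4679.2069.
Posterior precision = 1/σ₀² + n/σ² = 1/756.8001 + 5/895.2064 = (σ² + n·σ₀²)/(σ₀²σ²) = 4679.2069/(756.8001·895.2064); posterior variance σₙ² = σ₀²σ²/(σ² + n·σ₀²) = 756.8001·895.2064/4679.2069 = 144.787847.
Posterior SD = √σₙ² = √(756.8001·895.2064/4679.2069) = 12.0328.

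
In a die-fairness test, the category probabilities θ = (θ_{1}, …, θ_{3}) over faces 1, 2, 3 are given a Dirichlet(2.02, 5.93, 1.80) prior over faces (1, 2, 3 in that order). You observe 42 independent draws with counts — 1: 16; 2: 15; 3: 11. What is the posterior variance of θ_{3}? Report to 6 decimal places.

The Dirichlet prior is conjugate to the Multinomial likelihood: each posterior αⱼ = prior αⱼ + observed count nⱼ.
Posterior concentration: (18.02, 20.93, 12.80), total = 51.75.
Var[θ_j] = α_j(Σα−α_j)/((Σα)²(Σα+1)) = 12.80·38.95/(51.75²·52.75) = 0.003529.

0.003529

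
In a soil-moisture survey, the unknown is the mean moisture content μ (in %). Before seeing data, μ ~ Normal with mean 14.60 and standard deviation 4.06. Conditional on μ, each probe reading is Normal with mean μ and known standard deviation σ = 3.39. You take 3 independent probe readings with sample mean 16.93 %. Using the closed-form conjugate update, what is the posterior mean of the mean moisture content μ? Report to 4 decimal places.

16.4906

For Normal data with known variance σ², a Normal(μ₀, σ₀²) prior on μ is conjugate. Posterior precision = 1/σ₀² + n/σ²; posterior mean is the precision-weighted average of μ₀ and x̄.
n·x̄ = 3·16.93 = 50.79.
σ₀² = 4.06² = 16.4836, σ² = 3.39² = 11.4921; σ² + n·σ₀² = 11.4921 + 3·16.4836 = 60.9429.
Posterior mean = (μ₀/σ₀² + n·x̄/σ²)/(1/σ₀² + n/σ²) = (σ²·μ₀ + σ₀²·n·x̄)/(σ² + n·σ₀²) = (11.4921·14.60 + 16.4836·50.79)/60.9429 = 1004.986704/60.9429 = 16.4906.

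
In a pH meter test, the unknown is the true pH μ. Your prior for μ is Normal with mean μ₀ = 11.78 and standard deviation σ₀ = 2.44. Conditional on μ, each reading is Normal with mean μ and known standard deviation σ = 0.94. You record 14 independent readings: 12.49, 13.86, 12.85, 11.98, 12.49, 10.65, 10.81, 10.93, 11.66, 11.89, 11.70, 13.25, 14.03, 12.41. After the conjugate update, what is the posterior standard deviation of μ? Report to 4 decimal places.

For Normal data with known variance σ², a Normal(μ₀, σ₀²) prior on μ is conjugate. Posterior precision = 1/σ₀² + n/σ²; posterior mean is the precision-weighted average of μ₀ and x̄.
σ₀² = 2.44² = 5.9536, σ² = 0.94² = 0.8836; σ² + n·σ₀² = 0.8836 + 14·5.9536 = 84.234.
Posterior precision = 1/σ₀² + n/σ² = 1/5.9536 + 14/0.8836 = (σ² + n·σ₀²)/(σ₀²σ²) = 84.234/(5.9536·0.8836); posterior variance σₙ² = σ₀²σ²/(σ² + n·σ₀²) = 5.9536·0.8836/84.234 = 0.062452.
Posterior SD = √σₙ² = √(5.9536·0.8836/84.234) = 0.2499.

0.2499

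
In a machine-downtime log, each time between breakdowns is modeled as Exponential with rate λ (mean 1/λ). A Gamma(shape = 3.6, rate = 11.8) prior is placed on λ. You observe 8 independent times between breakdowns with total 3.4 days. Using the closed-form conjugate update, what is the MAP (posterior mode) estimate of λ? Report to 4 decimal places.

0.6974

With a Gamma(shape α, rate β) prior on the exponential rate λ, the posterior after n observations with total T = Σxᵢ is Gamma(α+n, β+T).
Posterior: Gamma(3.6+8, 11.8+3.4) = Gamma(11.6, 15.2).
Mode = (α−1)/β = 0.6974.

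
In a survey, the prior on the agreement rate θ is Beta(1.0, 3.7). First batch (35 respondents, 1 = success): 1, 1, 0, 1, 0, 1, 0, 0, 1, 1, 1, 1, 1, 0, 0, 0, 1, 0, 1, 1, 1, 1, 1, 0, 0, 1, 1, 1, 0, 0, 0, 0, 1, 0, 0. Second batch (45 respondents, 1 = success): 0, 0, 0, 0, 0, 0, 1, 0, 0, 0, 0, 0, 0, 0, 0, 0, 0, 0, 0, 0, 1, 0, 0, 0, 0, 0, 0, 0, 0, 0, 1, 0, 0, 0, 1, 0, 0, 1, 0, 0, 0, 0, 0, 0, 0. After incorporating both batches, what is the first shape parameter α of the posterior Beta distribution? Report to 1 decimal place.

25.0

The Beta prior is conjugate to a Binomial/Bernoulli likelihood; the update adds successes to α and failures to β.
After batch 1: Beta(1.0+19, 3.7+16) = Beta(20.0, 19.7).
After batch 2: Beta(20.0+5, 19.7+40) = Beta(25.0, 59.7).
Posterior α = 25.0.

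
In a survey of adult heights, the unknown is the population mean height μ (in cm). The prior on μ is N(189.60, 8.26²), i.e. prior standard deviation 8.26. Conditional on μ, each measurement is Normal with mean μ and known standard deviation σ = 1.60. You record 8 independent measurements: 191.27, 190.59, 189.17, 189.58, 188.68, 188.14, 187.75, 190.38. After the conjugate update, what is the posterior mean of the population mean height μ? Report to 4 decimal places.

189.4457

For Normal data with known variance σ², a Normal(μ₀, σ₀²) prior on μ is conjugate. Posterior precision = 1/σ₀² + n/σ²; posterior mean is the precision-weighted average of μ₀ and x̄.
Σxᵢ = 191.27 + 190.59 + 189.17 + 189.58 + 188.68 + 188.14 + 187.75 + 190.38 = 1515.56, so n·x̄ = 1515.56.
σ₀² = 8.26² = 68.2276, σ² = 1.60² = 2.56; σ² + n·σ₀² = 2.56 + 8·68.2276 = 548.3808.
Posterior mean = (μ₀/σ₀² + n·x̄/σ²)/(1/σ₀² + n/σ²) = (σ²·μ₀ + σ₀²·n·x̄)/(σ² + n·σ₀²) = (2.56·189.60 + 68.2276·1515.56)/548.3808 = 103888.397456/548.3808 = 189.4457.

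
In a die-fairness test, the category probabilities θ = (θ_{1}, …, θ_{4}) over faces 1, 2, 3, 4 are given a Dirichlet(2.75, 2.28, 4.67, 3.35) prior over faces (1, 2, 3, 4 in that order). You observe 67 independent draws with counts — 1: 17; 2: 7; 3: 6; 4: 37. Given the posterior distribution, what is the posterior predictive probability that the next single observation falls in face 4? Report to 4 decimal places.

0.5041

The Dirichlet prior is conjugate to the Multinomial likelihood: each posterior αⱼ = prior αⱼ + observed count nⱼ.
Posterior concentration: (19.75, 9.28, 10.67, 40.35), total = 80.05.
P(next = 4 | data) = α_{4}/Σα = 0.5041.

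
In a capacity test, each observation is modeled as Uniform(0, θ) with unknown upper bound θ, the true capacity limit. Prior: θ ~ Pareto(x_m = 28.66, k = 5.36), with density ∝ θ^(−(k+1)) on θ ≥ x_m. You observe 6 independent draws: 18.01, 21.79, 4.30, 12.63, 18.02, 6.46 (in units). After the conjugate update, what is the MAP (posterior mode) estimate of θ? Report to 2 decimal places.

A Pareto(scale x_m, shape k) prior on the upper bound θ of Uniform(0, θ) is conjugate: posterior is Pareto(max(x_m, max xᵢ), k + n).
Sample maximum = 21.79; prior scale x_m = 28.66 → posterior scale = max = 28.66.
Posterior shape = 5.36 + 6 = 11.36.
The Pareto density is decreasing on [x_m, ∞), so the mode is x_m = 28.66.

28.66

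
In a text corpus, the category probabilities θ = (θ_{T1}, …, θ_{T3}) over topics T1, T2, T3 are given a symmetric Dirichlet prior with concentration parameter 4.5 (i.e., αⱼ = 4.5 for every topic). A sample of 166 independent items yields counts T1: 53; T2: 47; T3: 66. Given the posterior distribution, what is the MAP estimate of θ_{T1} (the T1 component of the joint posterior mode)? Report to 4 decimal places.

0.3201

The Dirichlet prior is conjugate to the Multinomial likelihood: each posterior αⱼ = prior αⱼ + observed count nⱼ.
Posterior concentration: (57.5, 51.5, 70.5), total = 179.5.
Joint mode component: (α_{T1}−1)/(Σα−K) = 56.5/176.5 = 0.3201.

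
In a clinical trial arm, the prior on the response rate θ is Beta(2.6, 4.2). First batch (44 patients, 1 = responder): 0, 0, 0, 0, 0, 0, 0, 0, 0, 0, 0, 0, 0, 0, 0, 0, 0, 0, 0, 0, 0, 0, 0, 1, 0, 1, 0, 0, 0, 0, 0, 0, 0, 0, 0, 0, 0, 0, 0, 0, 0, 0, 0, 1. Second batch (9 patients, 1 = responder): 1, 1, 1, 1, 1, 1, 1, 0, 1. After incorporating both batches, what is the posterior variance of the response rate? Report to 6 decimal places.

0.002890

The Beta prior is conjugate to a Binomial/Bernoulli likelihood; the update adds successes to α and failures to β.
After batch 1: Beta(2.6+3, 4.2+41) = Beta(5.6, 45.2).
After batch 2: Beta(5.6+8, 45.2+1) = Beta(13.6, 46.2).
Var = αβ/((α+β)²(α+β+1)) = 13.6·46.2/(59.8²·60.8) = 0.002890.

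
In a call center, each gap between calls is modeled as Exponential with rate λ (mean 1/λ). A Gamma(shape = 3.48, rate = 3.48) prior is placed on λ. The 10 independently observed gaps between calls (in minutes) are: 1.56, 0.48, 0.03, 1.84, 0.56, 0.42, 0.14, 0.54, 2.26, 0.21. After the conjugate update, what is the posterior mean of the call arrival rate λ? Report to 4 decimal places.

1.1701

With a Gamma(shape α, rate β) prior on the exponential rate λ, the posterior after n observations with total T = Σxᵢ is Gamma(α+n, β+T).
Sum of observations T = 8.04 minutes; n = 10.
Posterior: Gamma(3.48+10, 3.48+8.04) = Gamma(13.48, 11.52).
Posterior mean of λ = α/β = 13.48/11.52 = 1.1701.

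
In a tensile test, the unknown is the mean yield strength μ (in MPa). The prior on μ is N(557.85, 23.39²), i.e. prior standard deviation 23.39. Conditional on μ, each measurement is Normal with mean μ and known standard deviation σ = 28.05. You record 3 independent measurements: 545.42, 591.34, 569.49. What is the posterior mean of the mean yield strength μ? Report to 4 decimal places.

565.2179

For Normal data with known variance σ², a Normal(μ₀, σ₀²) prior on μ is conjugate. Posterior precision = 1/σ₀² + n/σ²; posterior mean is the precision-weighted average of μ₀ and x̄.
Σxᵢ = 545.42 + 591.34 + 569.49 = 1706.25, so n·x̄ = 1706.25.
σ₀² = 23.39² = 547.0921, σ² = 28.05² = 786.8025; σ² + n·σ₀² = 786.8025 + 3·547.0921 = 2428.0788.
Posterior mean = (μ₀/σ₀² + n·x̄/σ²)/(1/σ₀² + n/σ²) = (σ²·μ₀ + σ₀²·n·x̄)/(σ² + n·σ₀²) = (786.8025·557.85 + 547.0921·1706.25)/2428.0788 = 1372393.67025/2428.0788 = 565.2179.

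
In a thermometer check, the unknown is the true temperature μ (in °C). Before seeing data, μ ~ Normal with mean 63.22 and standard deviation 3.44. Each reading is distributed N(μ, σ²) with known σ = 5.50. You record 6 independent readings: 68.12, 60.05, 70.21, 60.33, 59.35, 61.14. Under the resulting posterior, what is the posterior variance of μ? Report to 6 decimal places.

3.535415

For Normal data with known variance σ², a Normal(μ₀, σ₀²) prior on μ is conjugate. Posterior precision = 1/σ₀² + n/σ²; posterior mean is the precision-weighted average of μ₀ and x̄.
σ₀² = 3.44² = 11.8336, σ² = 5.50² = 30.25; σ² + n·σ₀² = 30.25 + 6·11.8336 = 101.2516.
Posterior precision = 1/σ₀² + n/σ² = 1/11.8336 + 6/30.25 = (σ² + n·σ₀²)/(σ₀²σ²) = 101.2516/(11.8336·30.25); posterior variance σₙ² = σ₀²σ²/(σ² + n·σ₀²) = 11.8336·30.25/101.2516 = 3.535415.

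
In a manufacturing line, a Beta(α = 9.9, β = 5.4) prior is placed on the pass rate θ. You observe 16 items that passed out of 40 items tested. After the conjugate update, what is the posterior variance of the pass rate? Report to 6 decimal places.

The Beta prior is conjugate to a Binomial/Bernoulli likelihood; the update adds successes to α and failures to β.
Posterior: Beta(α+k, β+n−k) = Beta(9.9+16, 5.4+24) = Beta(25.9, 29.4).
Var = αβ/((α+β)²(α+β+1)) = 25.9·29.4/(55.3²·56.3) = 0.004423.

0.004423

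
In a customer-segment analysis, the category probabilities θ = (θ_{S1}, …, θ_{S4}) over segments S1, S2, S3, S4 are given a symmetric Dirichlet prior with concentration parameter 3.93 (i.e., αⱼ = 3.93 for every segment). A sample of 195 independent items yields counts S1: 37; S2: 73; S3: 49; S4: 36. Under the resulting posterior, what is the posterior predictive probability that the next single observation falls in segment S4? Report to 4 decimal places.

0.1895

The Dirichlet prior is conjugate to the Multinomial likelihood: each posterior αⱼ = prior αⱼ + observed count nⱼ.
Posterior concentration: (40.93, 76.93, 52.93, 39.93), total = 210.72.
P(next = S4 | data) = α_{S4}/Σα = 0.1895.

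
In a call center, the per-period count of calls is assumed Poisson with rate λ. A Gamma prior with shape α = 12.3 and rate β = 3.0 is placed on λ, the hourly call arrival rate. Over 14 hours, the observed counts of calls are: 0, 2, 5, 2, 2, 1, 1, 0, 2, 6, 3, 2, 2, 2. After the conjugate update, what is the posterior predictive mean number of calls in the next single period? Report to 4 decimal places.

2.4882

With a Gamma(shape α, rate β) prior, the Poisson likelihood is conjugate: the posterior is Gamma(α + ΣXᵢ, β + n).
Sum of counts S = 30 over n = 14 hours.
Posterior: Gamma(α+S, β+n) = Gamma(12.3+30, 3.0+14) = Gamma(42.3, 17.0).
The predictive distribution for one future period is NegBinom with mean α/β = 2.4882.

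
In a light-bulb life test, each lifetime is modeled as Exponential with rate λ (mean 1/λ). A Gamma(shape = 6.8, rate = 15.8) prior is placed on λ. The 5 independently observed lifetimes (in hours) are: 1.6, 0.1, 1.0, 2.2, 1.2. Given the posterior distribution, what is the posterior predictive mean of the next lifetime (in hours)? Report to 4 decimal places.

2.0278

With a Gamma(shape α, rate β) prior on the exponential rate λ, the posterior after n observations with total T = Σxᵢ is Gamma(α+n, β+T).
Sum of observations T = 6.1 hours; n = 5.
Posterior: Gamma(6.8+5, 15.8+6.1) = Gamma(11.8, 21.9).
The predictive distribution for the next observation is Lomax; its mean is β/(α−1) = 21.9/10.8 = 2.0278.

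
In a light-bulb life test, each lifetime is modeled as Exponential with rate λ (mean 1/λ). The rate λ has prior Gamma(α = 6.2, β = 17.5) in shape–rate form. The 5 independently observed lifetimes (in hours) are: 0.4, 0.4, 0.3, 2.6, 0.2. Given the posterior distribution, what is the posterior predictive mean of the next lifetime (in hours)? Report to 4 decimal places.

2.0980

With a Gamma(shape α, rate β) prior on the exponential rate λ, the posterior after n observations with total T = Σxᵢ is Gamma(α+n, β+T).
Sum of observations T = 3.9 hours; n = 5.
Posterior: Gamma(6.2+5, 17.5+3.9) = Gamma(11.2, 21.4).
The predictive distribution for the next observation is Lomax; its mean is β/(α−1) = 21.4/10.2 = 2.0980.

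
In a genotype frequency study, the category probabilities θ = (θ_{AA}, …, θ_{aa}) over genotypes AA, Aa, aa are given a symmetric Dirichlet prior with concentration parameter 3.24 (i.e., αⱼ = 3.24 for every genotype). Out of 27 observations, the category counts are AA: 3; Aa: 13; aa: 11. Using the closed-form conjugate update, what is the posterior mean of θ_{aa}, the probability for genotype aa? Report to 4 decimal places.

0.3878

The Dirichlet prior is conjugate to the Multinomial likelihood: each posterior αⱼ = prior αⱼ + observed count nⱼ.
Posterior concentration: (6.24, 16.24, 14.24), total = 36.72.
E[θ_{aa}|data] = α_{aa}/Σα = 14.24/36.72 = 0.3878.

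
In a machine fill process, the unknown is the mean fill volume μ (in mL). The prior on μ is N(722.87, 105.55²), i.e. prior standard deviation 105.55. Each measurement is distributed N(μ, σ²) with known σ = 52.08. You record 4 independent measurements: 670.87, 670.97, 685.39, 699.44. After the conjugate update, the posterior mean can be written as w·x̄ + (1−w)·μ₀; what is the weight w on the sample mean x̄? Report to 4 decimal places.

For Normal data with known variance σ², a Normal(μ₀, σ₀²) prior on μ is conjugate. Posterior precision = 1/σ₀² + n/σ²; posterior mean is the precision-weighted average of μ₀ and x̄.
σ₀² = 105.55² = 11140.8025, σ² = 52.08² = 2712.3264. Prior precision 1/σ₀² = 1/11140.8025; data precision n/σ² = 4/2712.3264.
w = (n/σ²)/(1/σ₀² + n/σ²) = n·σ₀²/(σ² + n·σ₀²) = 4·11140.8025/(2712.3264 + 4·11140.8025) = 44563.21/47275.5364 = 0.9426.

0.9426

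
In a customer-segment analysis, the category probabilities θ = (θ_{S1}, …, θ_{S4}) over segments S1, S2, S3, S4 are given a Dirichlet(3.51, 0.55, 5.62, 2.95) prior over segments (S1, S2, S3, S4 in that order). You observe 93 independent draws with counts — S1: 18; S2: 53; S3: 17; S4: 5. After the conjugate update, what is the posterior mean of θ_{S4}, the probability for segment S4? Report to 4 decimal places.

0.0753

The Dirichlet prior is conjugate to the Multinomial likelihood: each posterior αⱼ = prior αⱼ + observed count nⱼ.
Posterior concentration: (21.51, 53.55, 22.62, 7.95), total = 105.63.
E[θ_{S4}|data] = α_{S4}/Σα = 7.95/105.63 = 0.0753.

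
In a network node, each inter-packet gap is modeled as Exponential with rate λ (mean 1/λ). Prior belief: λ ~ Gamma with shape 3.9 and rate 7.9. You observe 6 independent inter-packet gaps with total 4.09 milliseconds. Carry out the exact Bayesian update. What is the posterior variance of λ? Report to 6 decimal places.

0.068865

With a Gamma(shape α, rate β) prior on the exponential rate λ, the posterior after n observations with total T = Σxᵢ is Gamma(α+n, β+T).
Posterior: Gamma(3.9+6, 7.9+4.09) = Gamma(9.9, 11.99).
Var = α/β² = 0.068865.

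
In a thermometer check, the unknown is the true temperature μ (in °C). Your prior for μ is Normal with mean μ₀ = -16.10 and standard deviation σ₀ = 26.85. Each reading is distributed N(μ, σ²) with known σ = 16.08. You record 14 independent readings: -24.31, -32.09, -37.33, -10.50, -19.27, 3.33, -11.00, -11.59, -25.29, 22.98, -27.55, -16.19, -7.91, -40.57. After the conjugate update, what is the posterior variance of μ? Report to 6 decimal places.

For Normal data with known variance σ², a Normal(μ₀, σ₀²) prior on μ is conjugate. Posterior precision = 1/σ₀² + n/σ²; posterior mean is the precision-weighted average of μ₀ and x̄.
σ₀² = 26.85² = 720.9225, σ² = 16.08² = 258.5664; σ² + n·σ₀² = 258.5664 + 14·720.9225 = 10351.4814.
Posterior precision = 1/σ₀² + n/σ² = 1/720.9225 + 14/258.5664 = (σ² + n·σ₀²)/(σ₀²σ²) = 10351.4814/(720.9225·258.5664); posterior variance σₙ² = σ₀²σ²/(σ² + n·σ₀²) = 720.9225·258.5664/10351.4814 = 18.007697.

18.007697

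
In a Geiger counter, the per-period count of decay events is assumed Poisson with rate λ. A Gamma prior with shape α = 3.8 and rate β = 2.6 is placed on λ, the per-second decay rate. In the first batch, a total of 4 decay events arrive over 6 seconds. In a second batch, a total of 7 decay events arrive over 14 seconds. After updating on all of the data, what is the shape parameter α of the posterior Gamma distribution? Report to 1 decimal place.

With a Gamma(shape α, rate β) prior, the Poisson likelihood is conjugate: the posterior is Gamma(α + ΣXᵢ, β + n).
After batch 1: Gamma(α+S, β+n) = Gamma(3.8+4, 2.6+6) = Gamma(7.8, 8.6).
After batch 2: Gamma(α+S, β+n) = Gamma(7.8+7, 8.6+14) = Gamma(14.8, 22.6).
Posterior α = 14.8.

14.8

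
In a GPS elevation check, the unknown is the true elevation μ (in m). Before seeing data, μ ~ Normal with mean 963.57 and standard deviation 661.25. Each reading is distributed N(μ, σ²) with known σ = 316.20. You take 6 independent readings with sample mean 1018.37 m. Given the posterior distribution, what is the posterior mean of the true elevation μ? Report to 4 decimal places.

For Normal data with known variance σ², a Normal(μ₀, σ₀²) prior on μ is conjugate. Posterior precision = 1/σ₀² + n/σ²; posterior mean is the precision-weighted average of μ₀ and x̄.
n·x̄ = 6·1018.37 = 6110.22.
σ₀² = 661.25² = 437251.5625, σ² = 316.20² = 99982.44; σ² + n·σ₀² = 99982.44 + 6·437251.5625 = 2723491.815.
Posterior mean = (μ₀/σ₀² + n·x̄/σ²)/(1/σ₀² + n/σ²) = (σ²·μ₀ + σ₀²·n·x̄)/(σ² + n·σ₀²) = (99982.44·963.57 + 437251.5625·6110.22)/2723491.815 = 2768043321.92955/2723491.815 = 1016.3582.

1016.3582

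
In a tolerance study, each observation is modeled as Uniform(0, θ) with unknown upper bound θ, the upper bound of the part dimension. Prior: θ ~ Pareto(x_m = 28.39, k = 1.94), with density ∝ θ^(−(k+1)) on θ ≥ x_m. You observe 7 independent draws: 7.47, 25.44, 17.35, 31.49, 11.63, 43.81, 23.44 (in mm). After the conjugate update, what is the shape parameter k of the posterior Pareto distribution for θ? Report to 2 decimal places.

A Pareto(scale x_m, shape k) prior on the upper bound θ of Uniform(0, θ) is conjugate: posterior is Pareto(max(x_m, max xᵢ), k + n).
Sample maximum = 43.81; prior scale x_m = 28.39 → posterior scale = max = 43.81.
Posterior shape = 1.94 + 7 = 8.94.
Posterior shape k = 8.94.

8.94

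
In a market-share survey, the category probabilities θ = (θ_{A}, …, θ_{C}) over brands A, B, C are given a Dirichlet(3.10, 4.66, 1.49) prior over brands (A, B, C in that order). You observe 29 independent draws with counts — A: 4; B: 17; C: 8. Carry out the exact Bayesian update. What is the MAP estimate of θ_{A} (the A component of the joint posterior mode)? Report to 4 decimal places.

0.1730

The Dirichlet prior is conjugate to the Multinomial likelihood: each posterior αⱼ = prior αⱼ + observed count nⱼ.
Posterior concentration: (7.10, 21.66, 9.49), total = 38.25.
Joint mode component: (α_{A}−1)/(Σα−K) = 6.10/35.25 = 0.1730.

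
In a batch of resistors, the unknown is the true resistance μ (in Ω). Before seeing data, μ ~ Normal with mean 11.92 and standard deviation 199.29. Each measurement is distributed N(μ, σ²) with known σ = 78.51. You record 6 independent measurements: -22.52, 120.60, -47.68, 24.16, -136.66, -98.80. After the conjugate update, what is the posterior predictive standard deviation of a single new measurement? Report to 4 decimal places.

84.6476

For Normal data with known variance σ², a Normal(μ₀, σ₀²) prior on μ is conjugate. Posterior precision = 1/σ₀² + n/σ²; posterior mean is the precision-weighted average of μ₀ and x̄.
σ₀² = 199.29² = 39716.5041, σ² = 78.51² = 6163.8201; σ² + n·σ₀² = 6163.8201 + 6·39716.5041 = 244462.8447.
Posterior precision = 1/σ₀² + n/σ² = 1/39716.5041 + 6/6163.8201 = (σ² + n·σ₀²)/(σ₀²σ²) = 244462.8447/(39716.5041·6163.8201); posterior variance σₙ² = σ₀²σ²/(σ² + n·σ₀²) = 39716.5041·6163.8201/244462.8447 = 1001.401201.
Predictive variance for one new observation = σₙ² + σ² = 39716.5041·6163.8201/244462.8447 + 6163.8201 = σ²·(σ₀² + 244462.8447)/244462.8447 = 6163.8201·284179.3488/244462.8447 = 7165.221301; SD = √(6163.8201·284179.3488/244462.8447) = 84.6476.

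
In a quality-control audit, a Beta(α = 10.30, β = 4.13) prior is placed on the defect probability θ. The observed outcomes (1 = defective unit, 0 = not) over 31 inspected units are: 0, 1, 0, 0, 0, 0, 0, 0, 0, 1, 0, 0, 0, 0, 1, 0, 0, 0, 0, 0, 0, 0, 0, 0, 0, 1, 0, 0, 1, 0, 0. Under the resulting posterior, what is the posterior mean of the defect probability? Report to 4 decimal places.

0.3368

The Beta prior is conjugate to a Binomial/Bernoulli likelihood; the update adds successes to α and failures to β.
Posterior: Beta(α+k, β+n−k) = Beta(10.30+5, 4.13+26) = Beta(15.30, 30.13).
Posterior mean = α/(α+β) = 15.30/45.43 = 0.3368.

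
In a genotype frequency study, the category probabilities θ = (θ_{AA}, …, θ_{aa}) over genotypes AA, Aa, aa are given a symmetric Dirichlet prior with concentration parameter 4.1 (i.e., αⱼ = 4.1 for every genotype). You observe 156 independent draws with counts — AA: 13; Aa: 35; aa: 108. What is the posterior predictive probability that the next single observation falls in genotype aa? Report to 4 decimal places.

The Dirichlet prior is conjugate to the Multinomial likelihood: each posterior αⱼ = prior αⱼ + observed count nⱼ.
Posterior concentration: (17.1, 39.1, 112.1), total = 168.3.
P(next = aa | data) = α_{aa}/Σα = 0.6661.

0.6661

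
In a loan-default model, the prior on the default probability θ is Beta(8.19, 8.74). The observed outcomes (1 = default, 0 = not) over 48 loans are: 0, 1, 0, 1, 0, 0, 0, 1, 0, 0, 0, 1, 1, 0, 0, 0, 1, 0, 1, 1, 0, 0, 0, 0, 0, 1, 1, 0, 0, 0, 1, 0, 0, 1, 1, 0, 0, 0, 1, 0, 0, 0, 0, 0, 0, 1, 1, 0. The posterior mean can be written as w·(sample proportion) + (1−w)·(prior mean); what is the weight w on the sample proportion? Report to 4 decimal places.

The Beta prior is conjugate to a Binomial/Bernoulli likelihood; the update adds successes to α and failures to β.
Posterior mean = (α₀+k)/(α₀+β₀+n) = [n/(α₀+β₀+n)]·(k/n) + [(α₀+β₀)/(α₀+β₀+n)]·α₀/(α₀+β₀), so only n and the prior enter the weight.
The weight on the data is w = n/(α₀+β₀+n) = 48/(8.19+8.74+48) = 48/64.93 = 0.7393.

0.7393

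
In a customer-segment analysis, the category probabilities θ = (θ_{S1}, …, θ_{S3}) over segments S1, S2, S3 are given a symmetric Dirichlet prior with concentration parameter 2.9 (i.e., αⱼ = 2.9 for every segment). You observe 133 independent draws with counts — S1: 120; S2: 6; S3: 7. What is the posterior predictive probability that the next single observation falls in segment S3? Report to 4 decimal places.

The Dirichlet prior is conjugate to the Multinomial likelihood: each posterior αⱼ = prior αⱼ + observed count nⱼ.
Posterior concentration: (122.9, 8.9, 9.9), total = 141.7.
P(next = S3 | data) = α_{S3}/Σα = 0.0699.

0.0699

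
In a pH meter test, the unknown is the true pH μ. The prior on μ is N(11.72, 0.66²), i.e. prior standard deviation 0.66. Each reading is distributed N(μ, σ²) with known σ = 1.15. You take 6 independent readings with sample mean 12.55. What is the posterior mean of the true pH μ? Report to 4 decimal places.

For Normal data with known variance σ², a Normal(μ₀, σ₀²) prior on μ is conjugate. Posterior precision = 1/σ₀² + n/σ²; posterior mean is the precision-weighted average of μ₀ and x̄.
n·x̄ = 6·12.55 = 75.3.
σ₀² = 0.66² = 0.4356, σ² = 1.15² = 1.3225; σ² + n·σ₀² = 1.3225 + 6·0.4356 = 3.9361.
Posterior mean = (μ₀/σ₀² + n·x̄/σ²)/(1/σ₀² + n/σ²) = (σ²·μ₀ + σ₀²·n·x̄)/(σ² + n·σ₀²) = (1.3225·11.72 + 0.4356·75.3)/3.9361 = 48.30038/3.9361 = 12.2711.

12.2711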